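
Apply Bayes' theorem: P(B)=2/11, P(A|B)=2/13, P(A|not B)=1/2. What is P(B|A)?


P(A) = P(A|B)P(B) + P(A|B')P(B') = 2/13*2/11 + 1/2*9/11 = 125/286
P(B|A) = P(A|B)P(B)/P(A) = (4/143)/(125/286) = 8/125

8/125


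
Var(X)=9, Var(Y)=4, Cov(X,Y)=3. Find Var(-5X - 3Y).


Var(-5X - 3Y) = (-5)^2*Var(X) + (-3)^2*Var(Y) + 2*(-5)*(-3)*Cov(X,Y)
= 25*9 + 9*4 + 30*3
= 225 + 36 + 90 = 351

351


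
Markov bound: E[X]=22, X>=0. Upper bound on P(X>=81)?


Markov: P(X >= a) <= E[X]/a
P(X >= 81) <= 22/81

22/81


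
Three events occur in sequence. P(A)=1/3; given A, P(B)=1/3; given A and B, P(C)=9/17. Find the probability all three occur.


P(A∩B∩C) = P(A) * P(B|A) * P(C|A∩B)
= 1/3 * 1/3 * 9/17
= 1/9 * 9/17 = 1/17

1/17


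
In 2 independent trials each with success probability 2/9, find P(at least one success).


P(at least one) = 1 - P(none)
P(none) = (1 - 2/9)^2 = (7/9)^2 = 49/81
P(at least one) = 1 - 49/81 = 32/81

32/81


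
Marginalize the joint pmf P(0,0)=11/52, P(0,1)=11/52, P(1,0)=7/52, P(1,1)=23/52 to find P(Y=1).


P(Y=1) = P(0,1)+P(1,1) = 11/52 + 23/52 = 34/52 = 17/26

17/26


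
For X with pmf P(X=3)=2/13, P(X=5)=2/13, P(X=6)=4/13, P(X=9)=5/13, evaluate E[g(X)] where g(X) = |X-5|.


E[|X-5|] = sum(g(x)*P(x))
= 2*2/13 + 0*2/13 + 1*4/13 + 4*5/13
= 28/13

28/13


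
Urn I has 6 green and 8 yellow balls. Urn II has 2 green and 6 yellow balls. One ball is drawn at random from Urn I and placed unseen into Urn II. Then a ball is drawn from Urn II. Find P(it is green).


P(transfer green) = 6/14 = 3/7; P(transfer yellow) = 4/7
If green transferred: Urn II has 3 green of 9, so P(green|green moved) = 1/3
If yellow transferred: Urn II has 2 green of 9, so P(green|yellow moved) = 2/9
By total probability: P(green) = 3/7*1/3 + 4/7*2/9 = 17/63

17/63


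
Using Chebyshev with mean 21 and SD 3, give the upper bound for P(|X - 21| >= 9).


k = 9/3 = 3
Chebyshev: P(|X-mu| >= k*sigma) <= 1/k^2 = 1/3^2 = 1/9

1/9


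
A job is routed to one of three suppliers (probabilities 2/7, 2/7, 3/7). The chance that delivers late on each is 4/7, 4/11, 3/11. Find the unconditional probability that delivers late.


P(A) = P(A|B1)P(B1) + P(A|B2)P(B2) + P(A|B3)P(B3)
= 4/7*2/7 + 4/11*2/7 + 3/11*3/7
= 8/49 + 8/77 + 9/77 = 207/539

207/539


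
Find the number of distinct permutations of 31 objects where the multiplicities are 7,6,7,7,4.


31! = 8222838654177922817725562880000000
Denominator: 7!=5040 * 6!=720 * 7!=5040 * 7!=5040 * 4!=24
Coefficient = 8222838654177922817725562880000000 / 2212255825920000 = 3716947451481264000

3716947451481264000


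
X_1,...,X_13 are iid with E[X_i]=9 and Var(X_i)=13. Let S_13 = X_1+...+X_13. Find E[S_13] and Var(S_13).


E[S_n] = n*mu = 13*9 = 117
Var(S_n) = n*sigma^2 = 13*13 = 169

E[S_13]=117, Var(S_13)=169


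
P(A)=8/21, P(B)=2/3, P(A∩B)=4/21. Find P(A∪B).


P(A∪B) = P(A) + P(B) - P(A∩B)
= 8/21 + 2/3 - 4/21 = 6/7

6/7


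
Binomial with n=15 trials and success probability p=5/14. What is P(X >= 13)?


P(X>=13) = P(X=13) + P(X=14) + P(X=15)
= 1483154296875/22224013651116032 + 823974609375/155568095557812224 + 30517578125/155568095557812224
= 1605224609375/22224013651116032

1605224609375/22224013651116032


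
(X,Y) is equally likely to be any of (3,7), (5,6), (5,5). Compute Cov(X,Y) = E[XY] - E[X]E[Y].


E[X]=13/3, E[Y]=6, E[XY]=76/3
Cov(X,Y) = E[XY] - E[X]E[Y] = 76/3 - 13/3*6 = -2/3

-2/3


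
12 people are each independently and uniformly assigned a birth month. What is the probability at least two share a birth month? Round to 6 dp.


P(all different) = prod((12-i)/12 for i=0..11) = 0.000054
P(at least one match) = 1 - 0.000054 = 0.999946

0.999946


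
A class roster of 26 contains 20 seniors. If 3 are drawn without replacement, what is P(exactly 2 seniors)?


P(X=2) = C(20,2)*C(6,1) / C(26,3)
= 190*6 / 2600
= 1140/2600 = 57/130

57/130


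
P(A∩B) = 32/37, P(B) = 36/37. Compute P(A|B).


P(A|B) = P(A∩B)/P(B) = (32/37)/(36/37) = 32/36 = 8/9

8/9


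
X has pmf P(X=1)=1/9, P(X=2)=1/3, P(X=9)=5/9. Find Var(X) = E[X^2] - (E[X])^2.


E[X] = 52/9, E[X^2] = 418/9
Var(X) = E[X^2] - (E[X])^2 = 418/9 - (52/9)^2 = 1058/81

1058/81


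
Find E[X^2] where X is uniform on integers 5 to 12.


E[X^2] = (1/8) * sum(x^2 for x=5..12)
= 620/8 = 155/2

155/2


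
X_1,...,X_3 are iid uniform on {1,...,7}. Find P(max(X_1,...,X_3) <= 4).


P(max <= 4) = P(all X_i <= 4) = (P(X_1 <= 4))^3
= (4/7)^3 = 64/343

64/343


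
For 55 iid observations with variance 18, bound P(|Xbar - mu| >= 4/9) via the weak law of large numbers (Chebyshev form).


Var(Xbar) = Var(X)/n = 18/55
Chebyshev: P(|Xbar-mu| >= 4/9) <= Var(Xbar)/(4/9)^2 = (18/55)/(16/81) = 729/440
Bound exceeds 1, so trivial bound: 1

1


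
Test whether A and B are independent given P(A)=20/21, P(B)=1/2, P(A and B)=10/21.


P(A)*P(B) = 20/21*1/2 = 10/21
P(A∩B) = 10/21, which equals P(A)P(B), so independent

Yes, A and B are independent


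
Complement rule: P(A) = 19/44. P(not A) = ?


P(A') = 1 - P(A) = 1 - 19/44 = 25/44

25/44


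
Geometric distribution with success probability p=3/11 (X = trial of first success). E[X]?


For geometric (trials until first success), E[X] = 1/p = 1/(3/11) = 11/3

11/3


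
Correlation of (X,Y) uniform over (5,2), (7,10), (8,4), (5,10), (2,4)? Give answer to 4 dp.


Cov(X,Y) = 1.6000, Var(X) = 4.2400, Var(Y) = 11.2000
rho = Cov/(sqrt(VarX)*sqrt(VarY)) = 0.2322

0.2322


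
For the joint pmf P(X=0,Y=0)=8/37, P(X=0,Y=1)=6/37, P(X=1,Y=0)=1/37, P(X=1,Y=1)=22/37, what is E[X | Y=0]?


P(Y=0) = 9/37
E[X|Y=0] = (0*8 + 1*1)/9 = 1/9

1/9


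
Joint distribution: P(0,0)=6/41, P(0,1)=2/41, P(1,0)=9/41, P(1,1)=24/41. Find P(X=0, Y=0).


Read from table: P(X=0, Y=0) = 6/41

6/41


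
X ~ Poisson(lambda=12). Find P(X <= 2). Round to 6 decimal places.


P(X<=2) = e^(-12)*12^0/0! + e^(-12)*12^1/1! + e^(-12)*12^2/2!
≈ 0.0000061442 + 0.0000737305 + 0.0004423833
= 0.0005222580
≈ 0.000522

0.000522


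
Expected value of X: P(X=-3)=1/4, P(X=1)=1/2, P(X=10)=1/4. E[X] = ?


E[X] = sum(x * P(x))
= -3*1/4 + 1*1/2 + 10*1/4
= 9/4

9/4


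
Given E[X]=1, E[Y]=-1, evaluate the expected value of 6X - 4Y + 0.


E[6X - 4Y + 0] = 6*E[X] - 4*E[Y] + 0
= (6)*(1) + (-4)*(-1) + (0)
= 6 + 4 + 0 = 10

10


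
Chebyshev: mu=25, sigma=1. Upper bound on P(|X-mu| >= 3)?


k = 3/1 = 3
Chebyshev: P(|X-mu| >= k*sigma) <= 1/k^2 = 1/3^2 = 1/9

1/9


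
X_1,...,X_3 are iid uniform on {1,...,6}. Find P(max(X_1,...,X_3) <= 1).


P(max <= 1) = P(all X_i <= 1) = (P(X_1 <= 1))^3
= (1/6)^3 = 1/216

1/216


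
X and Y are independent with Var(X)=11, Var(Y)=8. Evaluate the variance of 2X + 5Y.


Independence => Cov(X,Y)=0
Var(2X + 5Y) = 2^2*Var(X) + 5^2*Var(Y)
= 4*11 + 25*8 = 244

244


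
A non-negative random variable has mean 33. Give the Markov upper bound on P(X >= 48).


Markov: P(X >= a) <= E[X]/a
P(X >= 48) <= 33/48 = 11/16

11/16


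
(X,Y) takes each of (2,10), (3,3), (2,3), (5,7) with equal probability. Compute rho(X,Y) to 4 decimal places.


Cov(X,Y) = 0.2500, Var(X) = 1.5000, Var(Y) = 8.6875
rho = Cov/(sqrt(VarX)*sqrt(VarY)) = 0.0693

0.0693


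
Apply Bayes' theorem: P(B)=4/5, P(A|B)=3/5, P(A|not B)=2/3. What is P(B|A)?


P(A) = P(A|B)P(B) + P(A|B')P(B') = 3/5*4/5 + 2/3*1/5 = 46/75
P(B|A) = P(A|B)P(B)/P(A) = (12/25)/(46/75) = 18/23

18/23


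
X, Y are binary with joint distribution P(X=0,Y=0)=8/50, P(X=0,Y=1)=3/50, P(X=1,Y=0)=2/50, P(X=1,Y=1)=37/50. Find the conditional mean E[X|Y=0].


P(Y=0) = 10/50
E[X|Y=0] = (0*8 + 1*2)/10 = 2/10 = 1/5

1/5


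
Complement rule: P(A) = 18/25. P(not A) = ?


P(A') = 1 - P(A) = 1 - 18/25 = 7/25

7/25


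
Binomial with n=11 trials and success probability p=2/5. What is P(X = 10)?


P(X=10) = C(11,10) * p^10 * (1-p)^1
= 11 * 1024/9765625 * 3/5
= 33792/48828125

33792/48828125


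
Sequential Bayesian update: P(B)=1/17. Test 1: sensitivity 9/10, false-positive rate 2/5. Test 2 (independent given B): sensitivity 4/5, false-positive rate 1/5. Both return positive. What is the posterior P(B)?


After test 1: P(+) = 9/10*1/17 + 2/5*16/17 = 73/170
P(B|+) = (9/170)/(73/170) = 9/73
After test 2 (use post1 as new prior): P(+) = 4/5*9/73 + 1/5*64/73 = 20/73
P(B|+,+) = (36/365)/(20/73) = 9/25

9/25


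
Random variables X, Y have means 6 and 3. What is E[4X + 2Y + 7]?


E[4X + 2Y + 7] = 4*E[X] + 2*E[Y] + 7
= (4)*(6) + (2)*(3) + (7)
= 24 + 6 + 7 = 37

37


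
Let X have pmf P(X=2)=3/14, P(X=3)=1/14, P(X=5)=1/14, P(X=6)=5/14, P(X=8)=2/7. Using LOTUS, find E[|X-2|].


E[|X-2|] = sum(g(x)*P(x))
= 0*3/14 + 1*1/14 + 3*1/14 + 4*5/14 + 6*2/7
= 24/7

24/7


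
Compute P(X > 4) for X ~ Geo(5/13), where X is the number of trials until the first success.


P(X > 4) = P(first 4 trials all fail) = (1-p)^4 = (8/13)^4 = 4096/28561

4096/28561


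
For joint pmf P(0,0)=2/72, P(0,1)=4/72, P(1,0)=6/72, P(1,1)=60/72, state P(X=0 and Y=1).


Read from table: P(X=0, Y=1) = 4/72 = 1/18

1/18


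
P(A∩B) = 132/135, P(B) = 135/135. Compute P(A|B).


P(A|B) = P(A∩B)/P(B) = (132/135)/(135/135) = 132/135 = 44/45

44/45


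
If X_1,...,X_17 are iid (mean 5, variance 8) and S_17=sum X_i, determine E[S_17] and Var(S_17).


E[S_n] = n*mu = 17*5 = 85
Var(S_n) = n*sigma^2 = 17*8 = 136

E[S_17]=85, Var(S_17)=136


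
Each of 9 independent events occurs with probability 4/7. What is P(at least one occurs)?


P(at least one) = 1 - P(none)
P(none) = (1 - 4/7)^9 = (3/7)^9 = 19683/40353607
P(at least one) = 1 - 19683/40353607 = 40333924/40353607

40333924/40353607


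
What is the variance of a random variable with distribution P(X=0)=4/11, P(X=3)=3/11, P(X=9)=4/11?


E[X] = 45/11, E[X^2] = 351/11
Var(X) = E[X^2] - (E[X])^2 = 351/11 - (45/11)^2 = 1836/121

1836/121


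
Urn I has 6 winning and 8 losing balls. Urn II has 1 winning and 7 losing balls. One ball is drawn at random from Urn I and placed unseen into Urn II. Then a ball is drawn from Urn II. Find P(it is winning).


P(transfer winning) = 6/14 = 3/7; P(transfer losing) = 4/7
If winning transferred: Urn II has 2 winning of 9, so P(winning|winning moved) = 2/9
If losing transferred: Urn II has 1 winning of 9, so P(winning|losing moved) = 1/9
By total probability: P(winning) = 3/7*2/9 + 4/7*1/9 = 10/63

10/63


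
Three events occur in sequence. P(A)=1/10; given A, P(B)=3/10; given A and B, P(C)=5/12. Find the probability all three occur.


P(A∩B∩C) = P(A) * P(B|A) * P(C|A∩B)
= 1/10 * 3/10 * 5/12
= 3/100 * 5/12 = 1/80

1/80


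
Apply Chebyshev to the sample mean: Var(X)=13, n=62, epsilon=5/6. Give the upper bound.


Var(Xbar) = Var(X)/n = 13/62
Chebyshev: P(|Xbar-mu| >= 5/6) <= Var(Xbar)/(5/6)^2 = (13/62)/(25/36) = 234/775

234/775


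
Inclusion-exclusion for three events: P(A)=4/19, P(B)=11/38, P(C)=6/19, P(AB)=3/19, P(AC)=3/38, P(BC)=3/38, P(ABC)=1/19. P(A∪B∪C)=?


P(A∪B∪C) = P(A)+P(B)+P(C) - P(AB)-P(AC)-P(BC) + P(ABC)
= 4/19+11/38+6/19 - 3/19-3/38-3/38 + 1/19
= 21/38

21/38


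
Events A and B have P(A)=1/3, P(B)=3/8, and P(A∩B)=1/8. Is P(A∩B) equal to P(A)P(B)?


P(A)*P(B) = 1/3*3/8 = 1/8
P(A∩B) = 1/8, which equals P(A)P(B), so independent

Yes, A and B are independent


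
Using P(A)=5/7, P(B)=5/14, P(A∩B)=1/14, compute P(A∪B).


P(A∪B) = P(A) + P(B) - P(A∩B)
= 5/7 + 5/14 - 1/14 = 1

1


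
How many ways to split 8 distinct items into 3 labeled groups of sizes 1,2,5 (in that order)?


8! = 40320
Denominator: 1!=1 * 2!=2 * 5!=120
Coefficient = 40320 / 240 = 168

168


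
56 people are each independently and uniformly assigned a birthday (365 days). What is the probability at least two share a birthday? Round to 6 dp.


P(all different) = prod((365-i)/365 for i=0..55) = 0.011668
P(at least one match) = 1 - 0.011668 = 0.988332

0.988332


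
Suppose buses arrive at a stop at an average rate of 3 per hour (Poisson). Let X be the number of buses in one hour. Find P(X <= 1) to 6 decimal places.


P(X<=1) = e^(-3)*3^0/0! + e^(-3)*3^1/1!
≈ 0.0497870684 + 0.1493612051
= 0.1991482735
≈ 0.199148

0.199148


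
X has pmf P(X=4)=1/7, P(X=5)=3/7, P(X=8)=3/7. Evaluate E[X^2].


E[X^2] = sum(x^2 * P(x))
= 16*1/7 + 25*3/7 + 64*3/7
= 283/7

283/7


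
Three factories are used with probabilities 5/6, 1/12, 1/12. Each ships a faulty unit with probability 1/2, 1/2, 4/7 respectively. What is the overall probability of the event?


P(A) = P(A|B1)P(B1) + P(A|B2)P(B2) + P(A|B3)P(B3)
= 1/2*5/6 + 1/2*1/12 + 4/7*1/12
= 5/12 + 1/24 + 1/21 = 85/168

85/168


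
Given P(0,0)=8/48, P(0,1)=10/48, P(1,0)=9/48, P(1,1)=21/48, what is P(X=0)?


P(X=0) = P(0,0)+P(0,1) = 8/48 + 10/48 = 18/48 = 3/8

3/8


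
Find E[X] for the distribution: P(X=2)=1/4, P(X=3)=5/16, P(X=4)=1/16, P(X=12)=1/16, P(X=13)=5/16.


E[X] = sum(x * P(x))
= 2*1/4 + 3*5/16 + 4*1/16 + 12*1/16 + 13*5/16
= 13/2

13/2


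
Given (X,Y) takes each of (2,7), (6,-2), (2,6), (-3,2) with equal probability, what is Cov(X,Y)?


E[X]=7/4, E[Y]=13/4, E[XY]=2
Cov(X,Y) = E[XY] - E[X]E[Y] = 2 - 7/4*13/4 = -59/16

-59/16


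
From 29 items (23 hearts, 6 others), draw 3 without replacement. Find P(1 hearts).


P(X=1) = C(23,1)*C(6,2) / C(29,3)
= 23*15 / 3654
= 345/3654 = 115/1218

115/1218


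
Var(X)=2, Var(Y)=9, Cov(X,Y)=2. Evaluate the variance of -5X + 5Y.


Var(-5X + 5Y) = (-5)^2*Var(X) + 5^2*Var(Y) + 2*(-5)*5*Cov(X,Y)
= 25*2 + 25*9 - 50*2
= 50 + 225 - 100 = 175

175


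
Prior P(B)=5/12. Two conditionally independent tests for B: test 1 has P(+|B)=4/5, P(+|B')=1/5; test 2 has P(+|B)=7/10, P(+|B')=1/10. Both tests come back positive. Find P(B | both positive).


After test 1: P(+) = 4/5*5/12 + 1/5*7/12 = 9/20
P(B|+) = (1/3)/(9/20) = 20/27
After test 2 (use post1 as new prior): P(+) = 7/10*20/27 + 1/10*7/27 = 49/90
P(B|+,+) = (14/27)/(49/90) = 20/21

20/21


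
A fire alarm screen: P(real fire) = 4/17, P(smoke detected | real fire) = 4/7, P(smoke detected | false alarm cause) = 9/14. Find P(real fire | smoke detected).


P(A) = P(A|B)P(B) + P(A|B')P(B') = 4/7*4/17 + 9/14*13/17 = 149/238
P(B|A) = P(A|B)P(B)/P(A) = (16/119)/(149/238) = 32/149

32/149


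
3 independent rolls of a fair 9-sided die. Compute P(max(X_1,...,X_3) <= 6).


P(max <= 6) = P(all X_i <= 6) = (P(X_1 <= 6))^3
= (6/9)^3 = (2/3)^3 = 8/27

8/27


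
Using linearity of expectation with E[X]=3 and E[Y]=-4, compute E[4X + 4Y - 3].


E[4X + 4Y - 3] = 4*E[X] + 4*E[Y] - 3
= (4)*(3) + (4)*(-4) + (-3)
= 12 - 16 - 3 = -7

-7


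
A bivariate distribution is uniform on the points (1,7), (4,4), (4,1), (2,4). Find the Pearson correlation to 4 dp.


Cov(X,Y) = -2.2500, Var(X) = 1.6875, Var(Y) = 4.5000
rho = Cov/(sqrt(VarX)*sqrt(VarY)) = -0.8165

-0.8165


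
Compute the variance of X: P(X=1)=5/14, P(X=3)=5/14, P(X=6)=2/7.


E[X] = 22/7, E[X^2] = 97/7
Var(X) = E[X^2] - (E[X])^2 = 97/7 - (22/7)^2 = 195/49

195/49


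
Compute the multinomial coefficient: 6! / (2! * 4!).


6! = 720
Denominator: 2!=2 * 4!=24
Coefficient = 720 / 48 = 15

15


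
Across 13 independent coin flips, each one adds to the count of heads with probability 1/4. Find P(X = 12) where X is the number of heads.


P(X=12) = C(13,12) * p^12 * (1-p)^1
= 13 * 1/16777216 * 3/4
= 39/67108864

39/67108864


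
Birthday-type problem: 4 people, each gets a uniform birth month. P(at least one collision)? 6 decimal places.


P(all different) = prod((12-i)/12 for i=0..3) = 0.572917
P(at least one match) = 1 - 0.572917 = 0.427083

0.427083


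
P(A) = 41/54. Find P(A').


P(A') = 1 - P(A) = 1 - 41/54 = 13/54

13/54


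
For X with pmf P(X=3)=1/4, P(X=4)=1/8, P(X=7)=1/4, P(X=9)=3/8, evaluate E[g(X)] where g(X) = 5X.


E[5X] = sum(g(x)*P(x))
= 15*1/4 + 20*1/8 + 35*1/4 + 45*3/8
= 255/8

255/8


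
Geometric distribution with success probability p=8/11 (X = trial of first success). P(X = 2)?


P(X=2) = (1-p)^1 * p = (3/11)^1 * 8/11
= 3/11 * 8/11 = 24/121

24/121


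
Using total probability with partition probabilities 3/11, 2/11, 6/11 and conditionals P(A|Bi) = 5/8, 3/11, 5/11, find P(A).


P(A) = P(A|B1)P(B1) + P(A|B2)P(B2) + P(A|B3)P(B3)
= 5/8*3/11 + 3/11*2/11 + 5/11*6/11
= 15/88 + 6/121 + 30/121 = 453/968

453/968


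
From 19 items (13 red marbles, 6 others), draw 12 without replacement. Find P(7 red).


P(X=7) = C(13,7)*C(6,5) / C(19,12)
= 1716*6 / 50388
= 10296/50388 = 66/323

66/323


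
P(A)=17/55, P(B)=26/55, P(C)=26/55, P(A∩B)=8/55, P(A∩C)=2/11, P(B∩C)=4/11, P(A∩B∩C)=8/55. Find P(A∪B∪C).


P(A∪B∪C) = P(A)+P(B)+P(C) - P(AB)-P(AC)-P(BC) + P(ABC)
= 17/55+26/55+26/55 - 8/55-2/11-4/11 + 8/55
= 39/55

39/55


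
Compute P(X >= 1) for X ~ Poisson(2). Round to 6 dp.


P(X>=1) = 1 - P(X<=0) = 1 - (e^(-2)*2^0/0!)
≈ 1 - 0.1353352832 = 0.8646647168
≈ 0.864665

0.864665


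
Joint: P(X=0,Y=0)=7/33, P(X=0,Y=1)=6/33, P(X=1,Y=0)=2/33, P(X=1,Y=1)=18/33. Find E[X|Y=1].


P(Y=1) = 24/33
E[X|Y=1] = (0*6 + 1*18)/24 = 18/24 = 3/4

3/4


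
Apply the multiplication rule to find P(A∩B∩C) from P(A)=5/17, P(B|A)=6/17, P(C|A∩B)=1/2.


P(A∩B∩C) = P(A) * P(B|A) * P(C|A∩B)
= 5/17 * 6/17 * 1/2
= 30/289 * 1/2 = 15/289

15/289


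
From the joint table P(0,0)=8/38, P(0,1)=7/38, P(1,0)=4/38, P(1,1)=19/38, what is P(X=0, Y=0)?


Read from table: P(X=0, Y=0) = 8/38 = 4/19

4/19


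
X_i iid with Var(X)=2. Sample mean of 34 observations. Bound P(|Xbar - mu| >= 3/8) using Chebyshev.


Var(Xbar) = Var(X)/n = 2/34
Chebyshev: P(|Xbar-mu| >= 3/8) <= Var(Xbar)/(3/8)^2 = (1/17)/(9/64) = 64/153

64/153


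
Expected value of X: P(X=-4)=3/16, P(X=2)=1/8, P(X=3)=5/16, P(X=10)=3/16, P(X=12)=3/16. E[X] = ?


E[X] = sum(x * P(x))
= -4*3/16 + 2*1/8 + 3*5/16 + 10*3/16 + 12*3/16
= 73/16

73/16


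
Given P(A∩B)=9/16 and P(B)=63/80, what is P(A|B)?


P(A|B) = P(A∩B)/P(B) = (45/80)/(63/80) = 45/63 = 5/7

5/7


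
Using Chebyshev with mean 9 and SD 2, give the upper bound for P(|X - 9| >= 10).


k = 10/2 = 5
Chebyshev: P(|X-mu| >= k*sigma) <= 1/k^2 = 1/5^2 = 1/25

1/25


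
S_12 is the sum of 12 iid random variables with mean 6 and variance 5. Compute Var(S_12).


By independence, Var(S_n) = n*Var(X_1) = 12*5 = 60

60


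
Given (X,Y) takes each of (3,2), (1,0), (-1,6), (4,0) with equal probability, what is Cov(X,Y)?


E[X]=7/4, E[Y]=2, E[XY]=0
Cov(X,Y) = E[XY] - E[X]E[Y] = 0 - 7/4*2 = -7/2

-7/2


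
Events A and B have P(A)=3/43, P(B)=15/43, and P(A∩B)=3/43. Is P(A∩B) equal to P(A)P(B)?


P(A)*P(B) = 3/43*15/43 = 45/1849
P(A∩B) = 3/43 != 45/1849, so not independent

No, A and B are not independent


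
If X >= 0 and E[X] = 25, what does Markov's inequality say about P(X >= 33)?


Markov: P(X >= a) <= E[X]/a
P(X >= 33) <= 25/33

25/33


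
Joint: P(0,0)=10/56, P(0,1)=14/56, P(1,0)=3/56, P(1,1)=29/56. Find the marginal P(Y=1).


P(Y=1) = P(0,1)+P(1,1) = 14/56 + 29/56 = 43/56

43/56


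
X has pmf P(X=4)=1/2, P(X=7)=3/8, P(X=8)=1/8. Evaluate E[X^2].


E[X^2] = sum(x^2 * P(x))
= 16*1/2 + 49*3/8 + 64*1/8
= 275/8

275/8


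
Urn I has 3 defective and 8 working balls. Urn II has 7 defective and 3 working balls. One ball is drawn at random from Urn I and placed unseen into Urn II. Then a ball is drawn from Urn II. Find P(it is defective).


P(transfer defective) = 3/11; P(transfer working) = 8/11
If defective transferred: Urn II has 8 defective of 11, so P(defective|defective moved) = 8/11
If working transferred: Urn II has 7 defective of 11, so P(defective|working moved) = 7/11
By total probability: P(defective) = 3/11*8/11 + 8/11*7/11 = 80/121

80/121


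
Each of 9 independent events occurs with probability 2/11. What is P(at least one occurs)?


P(at least one) = 1 - P(none)
P(none) = (1 - 2/11)^9 = (9/11)^9 = 387420489/2357947691
P(at least one) = 1 - 387420489/2357947691 = 1970527202/2357947691

1970527202/2357947691


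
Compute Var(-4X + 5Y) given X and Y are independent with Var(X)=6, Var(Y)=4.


Independence => Cov(X,Y)=0
Var(-4X + 5Y) = (-4)^2*Var(X) + 5^2*Var(Y)
= 16*6 + 25*4 = 196

196


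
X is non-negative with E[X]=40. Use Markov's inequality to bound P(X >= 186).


Markov: P(X >= a) <= E[X]/a
P(X >= 186) <= 40/186 = 20/93

20/93


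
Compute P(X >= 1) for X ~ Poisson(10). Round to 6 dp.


P(X>=1) = 1 - P(X<=0) = 1 - (e^(-10)*10^0/0!)
≈ 1 - 0.0000453999 = 0.9999546001
≈ 0.999955

0.999955


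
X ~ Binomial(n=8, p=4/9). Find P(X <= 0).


P(X<=0) = P(X=0)
= 390625/43046721
= 390625/43046721

390625/43046721


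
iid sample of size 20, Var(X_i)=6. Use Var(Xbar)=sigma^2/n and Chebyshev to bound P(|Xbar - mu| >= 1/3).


Var(Xbar) = Var(X)/n = 6/20
Chebyshev: P(|Xbar-mu| >= 1/3) <= Var(Xbar)/(1/3)^2 = (3/10)/(1/9) = 27/10
Bound exceeds 1, so trivial bound: 1

1


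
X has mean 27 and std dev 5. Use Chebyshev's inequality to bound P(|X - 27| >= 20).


k = 20/5 = 4
Chebyshev: P(|X-mu| >= k*sigma) <= 1/k^2 = 1/4^2 = 1/16

1/16


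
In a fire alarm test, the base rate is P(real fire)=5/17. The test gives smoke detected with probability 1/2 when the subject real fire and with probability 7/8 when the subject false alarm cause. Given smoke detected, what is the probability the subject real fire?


P(A) = P(A|B)P(B) + P(A|B')P(B') = 1/2*5/17 + 7/8*12/17 = 13/17
P(B|A) = P(A|B)P(B)/P(A) = (5/34)/(13/17) = 5/26

5/26


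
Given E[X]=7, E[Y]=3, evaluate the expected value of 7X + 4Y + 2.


E[7X + 4Y + 2] = 7*E[X] + 4*E[Y] + 2
= (7)*(7) + (4)*(3) + (2)
= 49 + 12 + 2 = 63

63


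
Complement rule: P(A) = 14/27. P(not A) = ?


P(A') = 1 - P(A) = 1 - 14/27 = 13/27

13/27


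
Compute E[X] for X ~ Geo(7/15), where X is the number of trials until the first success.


For geometric (trials until first success), E[X] = 1/p = 1/(7/15) = 15/7

15/7


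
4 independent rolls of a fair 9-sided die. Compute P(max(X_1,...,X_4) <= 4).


P(max <= 4) = P(all X_i <= 4) = (P(X_1 <= 4))^4
= (4/9)^4 = 256/6561

256/6561


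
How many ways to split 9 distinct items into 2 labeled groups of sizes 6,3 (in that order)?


9! = 362880
Denominator: 6!=720 * 3!=6
Coefficient = 362880 / 4320 = 84

84


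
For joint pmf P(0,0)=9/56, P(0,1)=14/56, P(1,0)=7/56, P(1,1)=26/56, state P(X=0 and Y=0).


Read from table: P(X=0, Y=0) = 9/56

9/56


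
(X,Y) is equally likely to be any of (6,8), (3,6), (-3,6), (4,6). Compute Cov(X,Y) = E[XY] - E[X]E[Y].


E[X]=5/2, E[Y]=13/2, E[XY]=18
Cov(X,Y) = E[XY] - E[X]E[Y] = 18 - 5/2*13/2 = 7/4

7/4


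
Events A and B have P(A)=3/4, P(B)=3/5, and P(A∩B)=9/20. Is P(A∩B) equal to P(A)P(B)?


P(A)*P(B) = 3/4*3/5 = 9/20
P(A∩B) = 9/20, which equals P(A)P(B), so independent

Yes, A and B are independent


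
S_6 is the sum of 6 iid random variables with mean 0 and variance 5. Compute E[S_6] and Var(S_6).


E[S_n] = n*mu = 6*0 = 0
Var(S_n) = n*sigma^2 = 6*5 = 30

E[S_6]=0, Var(S_6)=30


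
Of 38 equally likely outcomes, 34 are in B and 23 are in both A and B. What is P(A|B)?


P(A|B) = P(A∩B)/P(B) = (23/38)/(34/38) = 23/34

23/34


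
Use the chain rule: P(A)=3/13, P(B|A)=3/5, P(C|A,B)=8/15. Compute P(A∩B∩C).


P(A∩B∩C) = P(A) * P(B|A) * P(C|A∩B)
= 3/13 * 3/5 * 8/15
= 9/65 * 8/15 = 24/325

24/325


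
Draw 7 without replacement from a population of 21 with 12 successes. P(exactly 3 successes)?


P(X=3) = C(12,3)*C(9,4) / C(21,7)
= 220*126 / 116280
= 27720/116280 = 77/323

77/323


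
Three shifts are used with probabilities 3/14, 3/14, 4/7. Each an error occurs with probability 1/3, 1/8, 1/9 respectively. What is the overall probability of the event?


P(A) = P(A|B1)P(B1) + P(A|B2)P(B2) + P(A|B3)P(B3)
= 1/3*3/14 + 1/8*3/14 + 1/9*4/7
= 1/14 + 3/112 + 4/63 = 163/1008

163/1008


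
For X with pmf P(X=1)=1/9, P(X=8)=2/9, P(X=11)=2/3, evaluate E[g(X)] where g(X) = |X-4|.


E[|X-4|] = sum(g(x)*P(x))
= 3*1/9 + 4*2/9 + 7*2/3
= 53/9

53/9


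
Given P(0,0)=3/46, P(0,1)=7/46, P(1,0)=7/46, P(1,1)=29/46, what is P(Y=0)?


P(Y=0) = P(0,0)+P(1,0) = 3/46 + 7/46 = 10/46 = 5/23

5/23


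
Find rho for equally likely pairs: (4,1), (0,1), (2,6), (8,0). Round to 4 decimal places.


Cov(X,Y) = -3.0000, Var(X) = 8.7500, Var(Y) = 5.5000
rho = Cov/(sqrt(VarX)*sqrt(VarY)) = -0.4324

-0.4324


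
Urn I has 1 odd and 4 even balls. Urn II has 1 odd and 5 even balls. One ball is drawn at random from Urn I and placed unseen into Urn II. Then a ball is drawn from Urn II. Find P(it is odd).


P(transfer odd) = 1/5; P(transfer even) = 4/5
If odd transferred: Urn II has 2 odd of 7, so P(odd|odd moved) = 2/7
If even transferred: Urn II has 1 odd of 7, so P(odd|even moved) = 1/7
By total probability: P(odd) = 1/5*2/7 + 4/5*1/7 = 6/35

6/35


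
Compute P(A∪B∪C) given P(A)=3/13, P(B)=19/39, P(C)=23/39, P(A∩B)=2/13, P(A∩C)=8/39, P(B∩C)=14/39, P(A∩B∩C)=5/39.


P(A∪B∪C) = P(A)+P(B)+P(C) - P(AB)-P(AC)-P(BC) + P(ABC)
= 3/13+19/39+23/39 - 2/13-8/39-14/39 + 5/39
= 28/39

28/39


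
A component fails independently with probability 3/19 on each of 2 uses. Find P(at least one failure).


P(at least one) = 1 - P(none)
P(none) = (1 - 3/19)^2 = (16/19)^2 = 256/361
P(at least one) = 1 - 256/361 = 105/361

105/361


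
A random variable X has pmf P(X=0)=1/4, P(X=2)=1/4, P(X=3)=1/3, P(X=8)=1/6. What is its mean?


E[X] = sum(x * P(x))
= 0*1/4 + 2*1/4 + 3*1/3 + 8*1/6
= 17/6

17/6


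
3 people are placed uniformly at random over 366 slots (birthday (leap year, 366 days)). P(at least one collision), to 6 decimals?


P(all different) = prod((366-i)/366 for i=0..2) = 0.991818
P(at least one match) = 1 - 0.991818 = 0.008182

0.008182


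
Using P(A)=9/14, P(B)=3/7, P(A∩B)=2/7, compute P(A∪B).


P(A∪B) = P(A) + P(B) - P(A∩B)
= 9/14 + 3/7 - 2/7 = 11/14

11/14


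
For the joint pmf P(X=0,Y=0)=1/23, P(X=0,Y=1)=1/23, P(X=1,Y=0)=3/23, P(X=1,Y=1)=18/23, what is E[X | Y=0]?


P(Y=0) = 4/23
E[X|Y=0] = (0*1 + 1*3)/4 = 3/4

3/4


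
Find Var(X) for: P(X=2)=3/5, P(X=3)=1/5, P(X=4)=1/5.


E[X] = 13/5, E[X^2] = 37/5
Var(X) = E[X^2] - (E[X])^2 = 37/5 - (13/5)^2 = 16/25

16/25


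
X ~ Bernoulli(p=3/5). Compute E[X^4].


For Bernoulli: X in {0,1}
E[X^4] = 0^4*(1-3/5) + 1^4*3/5 = 3/5

3/5


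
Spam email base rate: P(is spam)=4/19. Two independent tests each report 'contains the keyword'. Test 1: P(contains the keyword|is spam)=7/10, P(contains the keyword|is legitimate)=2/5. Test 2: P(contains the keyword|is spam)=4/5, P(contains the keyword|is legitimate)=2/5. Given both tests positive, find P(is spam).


After test 1: P(+) = 7/10*4/19 + 2/5*15/19 = 44/95
P(B|+) = (14/95)/(44/95) = 7/22
After test 2 (use post1 as new prior): P(+) = 4/5*7/22 + 2/5*15/22 = 29/55
P(B|+,+) = (14/55)/(29/55) = 14/29

14/29


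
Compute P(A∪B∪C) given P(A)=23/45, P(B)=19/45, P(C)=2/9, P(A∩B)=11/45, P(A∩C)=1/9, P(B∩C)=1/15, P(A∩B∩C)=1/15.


P(A∪B∪C) = P(A)+P(B)+P(C) - P(AB)-P(AC)-P(BC) + P(ABC)
= 23/45+19/45+2/9 - 11/45-1/9-1/15 + 1/15
= 4/5

4/5


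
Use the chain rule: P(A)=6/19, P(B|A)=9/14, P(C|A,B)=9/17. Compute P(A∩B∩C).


P(A∩B∩C) = P(A) * P(B|A) * P(C|A∩B)
= 6/19 * 9/14 * 9/17
= 27/133 * 9/17 = 243/2261

243/2261


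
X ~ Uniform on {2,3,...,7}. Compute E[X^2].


E[X^2] = (1/6) * sum(x^2 for x=2..7)
= 139/6

139/6


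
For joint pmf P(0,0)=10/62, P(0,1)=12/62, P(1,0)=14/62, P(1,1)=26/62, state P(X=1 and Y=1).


Read from table: P(X=1, Y=1) = 26/62 = 13/31

13/31


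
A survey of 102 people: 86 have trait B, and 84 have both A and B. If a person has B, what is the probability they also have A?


P(A|B) = P(A∩B)/P(B) = (84/102)/(86/102) = 84/86 = 42/43

42/43


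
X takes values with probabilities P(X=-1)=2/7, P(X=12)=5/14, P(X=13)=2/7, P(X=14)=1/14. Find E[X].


E[X] = sum(x * P(x))
= -1*2/7 + 12*5/14 + 13*2/7 + 14*1/14
= 61/7

61/7


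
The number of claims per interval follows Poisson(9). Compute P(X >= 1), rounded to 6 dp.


P(X>=1) = 1 - P(X<=0) = 1 - (e^(-9)*9^0/0!)
≈ 1 - 0.0001234098 = 0.9998765902
≈ 0.999877

0.999877


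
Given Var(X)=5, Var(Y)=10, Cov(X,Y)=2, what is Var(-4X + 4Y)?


Var(-4X + 4Y) = (-4)^2*Var(X) + 4^2*Var(Y) + 2*(-4)*4*Cov(X,Y)
= 16*5 + 16*10 - 32*2
= 80 + 160 - 64 = 176

176


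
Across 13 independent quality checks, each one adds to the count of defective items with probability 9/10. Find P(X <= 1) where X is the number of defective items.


P(X<=1) = P(X=0) + P(X=1)
= 1/10000000000000 + 117/10000000000000
= 59/5000000000000

59/5000000000000


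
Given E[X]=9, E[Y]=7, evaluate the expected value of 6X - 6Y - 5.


E[6X - 6Y - 5] = 6*E[X] - 6*E[Y] - 5
= (6)*(9) + (-6)*(7) + (-5)
= 54 - 42 - 5 = 7

7


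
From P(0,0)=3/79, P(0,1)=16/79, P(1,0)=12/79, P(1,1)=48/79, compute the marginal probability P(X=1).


P(X=1) = P(1,0)+P(1,1) = 12/79 + 48/79 = 60/79

60/79


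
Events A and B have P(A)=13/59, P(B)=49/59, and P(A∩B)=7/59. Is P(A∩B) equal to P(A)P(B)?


P(A)*P(B) = 13/59*49/59 = 637/3481
P(A∩B) = 7/59 != 637/3481, so not independent

No, A and B are not independent


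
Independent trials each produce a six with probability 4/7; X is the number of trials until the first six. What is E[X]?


For geometric (trials until first success), E[X] = 1/p = 1/(4/7) = 7/4

7/4


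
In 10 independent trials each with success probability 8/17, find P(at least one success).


P(at least one) = 1 - P(none)
P(none) = (1 - 8/17)^10 = (9/17)^10 = 3486784401/2015993900449
P(at least one) = 1 - 3486784401/2015993900449 = 2012507116048/2015993900449

2012507116048/2015993900449


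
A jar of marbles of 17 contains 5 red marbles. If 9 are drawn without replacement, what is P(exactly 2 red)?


P(X=2) = C(5,2)*C(12,7) / C(17,9)
= 10*792 / 24310
= 7920/24310 = 72/221

72/221


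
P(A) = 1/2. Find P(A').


P(A') = 1 - P(A) = 1 - 1/2 = 1/2

1/2


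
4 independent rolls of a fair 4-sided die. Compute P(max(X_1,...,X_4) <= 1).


P(max <= 1) = P(all X_i <= 1) = (P(X_1 <= 1))^4
= (1/4)^4 = 1/256

1/256


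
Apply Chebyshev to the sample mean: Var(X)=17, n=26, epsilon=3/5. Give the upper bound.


Var(Xbar) = Var(X)/n = 17/26
Chebyshev: P(|Xbar-mu| >= 3/5) <= Var(Xbar)/(3/5)^2 = (17/26)/(9/25) = 425/234
Bound exceeds 1, so trivial bound: 1

1


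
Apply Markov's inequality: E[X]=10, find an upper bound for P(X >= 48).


Markov: P(X >= a) <= E[X]/a
P(X >= 48) <= 10/48 = 5/24

5/24


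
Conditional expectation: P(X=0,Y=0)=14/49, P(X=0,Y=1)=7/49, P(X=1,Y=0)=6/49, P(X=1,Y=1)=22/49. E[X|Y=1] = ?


P(Y=1) = 29/49
E[X|Y=1] = (0*7 + 1*22)/29 = 22/29

22/29


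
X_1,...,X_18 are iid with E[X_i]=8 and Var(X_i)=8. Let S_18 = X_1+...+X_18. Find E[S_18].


E[S_n] = n*E[X_1] = 18*8 = 144

144


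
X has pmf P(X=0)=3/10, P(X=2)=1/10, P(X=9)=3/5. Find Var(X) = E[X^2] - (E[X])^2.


E[X] = 28/5, E[X^2] = 49
Var(X) = E[X^2] - (E[X])^2 = 49 - (28/5)^2 = 441/25

441/25


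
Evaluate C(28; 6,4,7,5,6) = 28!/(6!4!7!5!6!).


28! = 304888344611713860501504000000
Denominator: 6!=720 * 4!=24 * 7!=5040 * 5!=120 * 6!=720
Coefficient = 304888344611713860501504000000 / 7524679680000 = 40518448303132800

40518448303132800


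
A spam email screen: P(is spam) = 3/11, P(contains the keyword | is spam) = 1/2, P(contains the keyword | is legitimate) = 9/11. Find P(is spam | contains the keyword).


P(A) = P(A|B)P(B) + P(A|B')P(B') = 1/2*3/11 + 9/11*8/11 = 177/242
P(B|A) = P(A|B)P(B)/P(A) = (3/22)/(177/242) = 11/59

11/59


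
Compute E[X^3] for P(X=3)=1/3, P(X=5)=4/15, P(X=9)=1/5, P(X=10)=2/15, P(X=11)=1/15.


E[X^3] = sum(g(x)*P(x))
= 27*1/3 + 125*4/15 + 729*1/5 + 1000*2/15 + 1331*1/15
= 2051/5

2051/5


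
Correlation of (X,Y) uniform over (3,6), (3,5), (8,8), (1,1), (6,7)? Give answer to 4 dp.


Cov(X,Y) = 5.3200, Var(X) = 6.1600, Var(Y) = 5.8400
rho = Cov/(sqrt(VarX)*sqrt(VarY)) = 0.8870

0.8870


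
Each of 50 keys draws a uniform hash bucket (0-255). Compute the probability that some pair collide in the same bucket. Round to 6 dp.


P(all different) = prod((256-i)/256 for i=0..49) = 0.005932
P(at least one match) = 1 - 0.005932 = 0.994068

0.994068


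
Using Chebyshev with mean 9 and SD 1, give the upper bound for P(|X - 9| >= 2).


k = 2/1 = 2
Chebyshev: P(|X-mu| >= k*sigma) <= 1/k^2 = 1/2^2 = 1/4

1/4


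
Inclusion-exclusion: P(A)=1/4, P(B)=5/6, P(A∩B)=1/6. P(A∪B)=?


P(A∪B) = P(A) + P(B) - P(A∩B)
= 1/4 + 5/6 - 1/6 = 11/12

11/12


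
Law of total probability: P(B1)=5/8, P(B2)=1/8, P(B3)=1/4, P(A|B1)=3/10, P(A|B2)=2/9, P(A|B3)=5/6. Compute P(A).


P(A) = P(A|B1)P(B1) + P(A|B2)P(B2) + P(A|B3)P(B3)
= 3/10*5/8 + 2/9*1/8 + 5/6*1/4
= 3/16 + 1/36 + 5/24 = 61/144

61/144


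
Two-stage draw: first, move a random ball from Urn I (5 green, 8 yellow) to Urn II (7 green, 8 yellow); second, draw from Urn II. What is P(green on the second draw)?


P(transfer green) = 5/13; P(transfer yellow) = 8/13
If green transferred: Urn II has 8 green of 16, so P(green|green moved) = 1/2
If yellow transferred: Urn II has 7 green of 16, so P(green|yellow moved) = 7/16
By total probability: P(green) = 5/13*1/2 + 8/13*7/16 = 6/13

6/13


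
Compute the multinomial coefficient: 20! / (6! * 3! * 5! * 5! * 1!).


20! = 2432902008176640000
Denominator: 6!=720 * 3!=6 * 5!=120 * 5!=120 * 1!=1
Coefficient = 2432902008176640000 / 62208000 = 39109150080

39109150080


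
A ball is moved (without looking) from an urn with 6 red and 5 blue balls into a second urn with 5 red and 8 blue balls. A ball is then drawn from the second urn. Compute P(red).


P(transfer red) = 6/11; P(transfer blue) = 5/11
If red transferred: Urn II has 6 red of 14, so P(red|red moved) = 3/7
If blue transferred: Urn II has 5 red of 14, so P(red|blue moved) = 5/14
By total probability: P(red) = 6/11*3/7 + 5/11*5/14 = 61/154

61/154


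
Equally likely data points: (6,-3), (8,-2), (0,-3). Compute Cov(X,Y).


E[X]=14/3, E[Y]=-8/3, E[XY]=-34/3
Cov(X,Y) = E[XY] - E[X]E[Y] = -34/3 - 14/3*-8/3 = 10/9

10/9


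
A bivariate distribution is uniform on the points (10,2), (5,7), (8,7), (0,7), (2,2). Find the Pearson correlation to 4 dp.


Cov(X,Y) = -2.0000, Var(X) = 13.6000, Var(Y) = 6.0000
rho = Cov/(sqrt(VarX)*sqrt(VarY)) = -0.2214

-0.2214


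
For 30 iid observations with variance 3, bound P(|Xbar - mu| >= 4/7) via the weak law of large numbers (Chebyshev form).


Var(Xbar) = Var(X)/n = 3/30
Chebyshev: P(|Xbar-mu| >= 4/7) <= Var(Xbar)/(4/7)^2 = (1/10)/(16/49) = 49/160

49/160


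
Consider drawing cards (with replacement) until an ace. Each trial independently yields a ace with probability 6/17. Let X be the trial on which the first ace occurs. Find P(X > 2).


P(X > 2) = P(first 2 trials all fail) = (1-p)^2 = (11/17)^2 = 121/289

121/289


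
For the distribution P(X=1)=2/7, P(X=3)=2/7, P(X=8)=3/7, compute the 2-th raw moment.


E[X^2] = sum(x^2 * P(x))
= 1*2/7 + 9*2/7 + 64*3/7
= 212/7

212/7


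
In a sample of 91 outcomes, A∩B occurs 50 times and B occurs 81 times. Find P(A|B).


P(A|B) = P(A∩B)/P(B) = (50/91)/(81/91) = 50/81

50/81


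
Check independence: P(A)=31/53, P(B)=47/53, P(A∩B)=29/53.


P(A)*P(B) = 31/53*47/53 = 1457/2809
P(A∩B) = 29/53 != 1457/2809, so not independent

No, A and B are not independent


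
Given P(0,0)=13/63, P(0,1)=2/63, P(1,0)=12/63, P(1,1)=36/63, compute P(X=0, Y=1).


Read from table: P(X=0, Y=1) = 2/63

2/63


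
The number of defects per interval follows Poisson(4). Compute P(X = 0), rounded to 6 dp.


P(X=0) = e^(-4) * 4^0 / 0!
≈ 0.01831563889 * 1 / 1
≈ 0.018316

0.018316


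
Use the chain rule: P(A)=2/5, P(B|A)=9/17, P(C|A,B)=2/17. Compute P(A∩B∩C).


P(A∩B∩C) = P(A) * P(B|A) * P(C|A∩B)
= 2/5 * 9/17 * 2/17
= 18/85 * 2/17 = 36/1445

36/1445


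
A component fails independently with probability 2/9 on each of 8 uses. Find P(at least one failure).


P(at least one) = 1 - P(none)
P(none) = (1 - 2/9)^8 = (7/9)^8 = 5764801/43046721
P(at least one) = 1 - 5764801/43046721 = 37281920/43046721

37281920/43046721


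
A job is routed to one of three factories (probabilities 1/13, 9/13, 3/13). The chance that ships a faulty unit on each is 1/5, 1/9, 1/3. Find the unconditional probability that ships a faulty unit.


P(A) = P(A|B1)P(B1) + P(A|B2)P(B2) + P(A|B3)P(B3)
= 1/5*1/13 + 1/9*9/13 + 1/3*3/13
= 1/65 + 1/13 + 1/13 = 11/65

11/65


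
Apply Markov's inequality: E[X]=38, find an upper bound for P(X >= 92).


Markov: P(X >= a) <= E[X]/a
P(X >= 92) <= 38/92 = 19/46

19/46


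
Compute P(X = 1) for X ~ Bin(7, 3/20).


P(X=1) = C(7,1) * p^1 * (1-p)^6
= 7 * 3/20 * 24137569/64000000
= 506888949/1280000000

506888949/1280000000


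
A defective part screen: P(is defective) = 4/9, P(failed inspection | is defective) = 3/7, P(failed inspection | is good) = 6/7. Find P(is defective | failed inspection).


P(A) = P(A|B)P(B) + P(A|B')P(B') = 3/7*4/9 + 6/7*5/9 = 2/3
P(B|A) = P(A|B)P(B)/P(A) = (4/21)/(2/3) = 2/7

2/7


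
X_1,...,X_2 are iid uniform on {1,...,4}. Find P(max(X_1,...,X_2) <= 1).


P(max <= 1) = P(all X_i <= 1) = (P(X_1 <= 1))^2
= (1/4)^2 = 1/16

1/16


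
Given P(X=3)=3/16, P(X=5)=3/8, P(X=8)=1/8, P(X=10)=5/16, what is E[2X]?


E[2X] = sum(g(x)*P(x))
= 6*3/16 + 10*3/8 + 16*1/8 + 20*5/16
= 105/8

105/8


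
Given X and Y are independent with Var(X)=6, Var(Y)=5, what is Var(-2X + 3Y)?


Independence => Cov(X,Y)=0
Var(-2X + 3Y) = (-2)^2*Var(X) + 3^2*Var(Y)
= 4*6 + 9*5 = 69

69


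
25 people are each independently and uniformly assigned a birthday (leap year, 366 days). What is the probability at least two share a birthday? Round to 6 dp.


P(all different) = prod((366-i)/366 for i=0..24) = 0.432316
P(at least one match) = 1 - 0.432316 = 0.567684

0.567684


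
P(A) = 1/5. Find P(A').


P(A') = 1 - P(A) = 1 - 1/5 = 4/5

4/5


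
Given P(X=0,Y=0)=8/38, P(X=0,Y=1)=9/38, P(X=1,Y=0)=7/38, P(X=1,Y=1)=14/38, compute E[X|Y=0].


P(Y=0) = 15/38
E[X|Y=0] = (0*8 + 1*7)/15 = 7/15

7/15


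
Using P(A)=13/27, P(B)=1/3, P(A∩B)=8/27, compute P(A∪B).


P(A∪B) = P(A) + P(B) - P(A∩B)
= 13/27 + 1/3 - 8/27 = 14/27

14/27


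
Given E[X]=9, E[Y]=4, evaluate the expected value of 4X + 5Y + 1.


E[4X + 5Y + 1] = 4*E[X] + 5*E[Y] + 1
= (4)*(9) + (5)*(4) + (1)
= 36 + 20 + 1 = 57

57


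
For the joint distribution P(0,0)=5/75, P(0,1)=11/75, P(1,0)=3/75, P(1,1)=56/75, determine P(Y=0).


P(Y=0) = P(0,0)+P(1,0) = 5/75 + 3/75 = 8/75

8/75


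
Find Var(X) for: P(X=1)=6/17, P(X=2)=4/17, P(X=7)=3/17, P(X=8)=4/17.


E[X] = 67/17, E[X^2] = 25
Var(X) = E[X^2] - (E[X])^2 = 25 - (67/17)^2 = 2736/289

2736/289


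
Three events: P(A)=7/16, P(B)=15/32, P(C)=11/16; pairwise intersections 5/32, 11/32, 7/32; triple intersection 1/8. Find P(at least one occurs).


P(A∪B∪C) = P(A)+P(B)+P(C) - P(AB)-P(AC)-P(BC) + P(ABC)
= 7/16+15/32+11/16 - 5/32-11/32-7/32 + 1/8
= 1

1


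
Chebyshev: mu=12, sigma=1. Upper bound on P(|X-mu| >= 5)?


k = 5/1 = 5
Chebyshev: P(|X-mu| >= k*sigma) <= 1/k^2 = 1/5^2 = 1/25

1/25


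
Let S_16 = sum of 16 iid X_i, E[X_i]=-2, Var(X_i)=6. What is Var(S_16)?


By independence, Var(S_n) = n*Var(X_1) = 16*6 = 96

96


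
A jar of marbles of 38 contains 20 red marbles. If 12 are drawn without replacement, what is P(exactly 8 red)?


P(X=8) = C(20,8)*C(18,4) / C(38,12)
= 125970*3060 / 2707475148
= 385468200/2707475148 = 33150/232841

33150/232841


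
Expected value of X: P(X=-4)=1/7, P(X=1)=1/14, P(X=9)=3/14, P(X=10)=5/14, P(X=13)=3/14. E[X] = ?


E[X] = sum(x * P(x))
= -4*1/7 + 1*1/14 + 9*3/14 + 10*5/14 + 13*3/14
= 109/14

109/14
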